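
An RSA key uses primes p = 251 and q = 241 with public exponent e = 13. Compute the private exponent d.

φ(n) = (p−1)(q−1) = 250·240 = 60000.
Need d with 13·d ≡ 1 (mod 60000). Apply the extended Euclidean algorithm:
60000 = 4615×13 + 5
13 = 2×5 + 3
5 = 1×3 + 2
3 = 1×2 + 1
2 = 2×1 + 0
Back-substitute:
1 = 3 − 2
1 = −5 + 2·3
1 = 2·13 − 5·5
1 = −5·60000 + 23077·13
So 13·23077 ≡ 1 (mod 60000), hence d = 23077.

23077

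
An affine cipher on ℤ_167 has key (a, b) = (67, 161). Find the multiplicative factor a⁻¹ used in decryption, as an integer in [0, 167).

5

Run Euclid on (167, 67):
167 = 2·67 + 33
67 = 2·33 + 1
33 = 33·1 + 0
Since gcd(67, 167) = 1, back-substitute to write 1 as a combination:
1 = 67 − 2·33
1 = −2·167 + 5·67
So 67·5 ≡ 1 (mod 167).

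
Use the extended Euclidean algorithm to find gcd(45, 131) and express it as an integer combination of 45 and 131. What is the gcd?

1

Euclidean algorithm:
131 = 2·45 + 41
45 = 1·41 + 4
41 = 10·4 + 1
4 = 4·1 + 0
gcd(45, 131) = 1.
Back-substituting:
1 = 41 − 10·4
1 = −10·45 + 11·41
1 = 11·131 − 32·45
So 1 = (11)·131 + (-32)·45.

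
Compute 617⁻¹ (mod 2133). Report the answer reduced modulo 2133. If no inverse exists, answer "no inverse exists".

Apply the Euclidean algorithm to 2133 and 617:
2133 = 3×617 + 282
617 = 2×282 + 53
282 = 5×53 + 17
53 = 3×17 + 2
17 = 8×2 + 1
2 = 2×1 + 0
The gcd is 1. Working backward:
1 = 17 − 8·2
1 = −8·53 + 25·17
1 = 25·282 − 133·53
1 = −133·617 + 291·282
1 = 291·2133 − 1006·617
Hence 617⁻¹ ≡ -1006 ≡ 1127 (mod 2133).

1127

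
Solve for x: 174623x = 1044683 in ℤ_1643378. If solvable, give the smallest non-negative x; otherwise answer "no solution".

1231229

First find gcd(174623, 1643378):
1643378 = 9*174623 + 71771
174623 = 2*71771 + 31081
71771 = 2*31081 + 9609
31081 = 3*9609 + 2254
9609 = 4*2254 + 593
2254 = 3*593 + 475
593 = 1*475 + 118
475 = 4*118 + 3
118 = 39*3 + 1
3 = 3*1 + 0
gcd = 1, so a unique solution mod 1643378 exists.
Back-substitute for the Bézout coefficients:
1 = 118 − 39·3
1 = −39·475 + 157·118
1 = 157·593 − 196·475
1 = −196·2254 + 745·593
1 = 745·9609 − 3176·2254
1 = −3176·31081 + 10273·9609
1 = 10273·71771 − 23722·31081
1 = −23722·174623 + 57717·71771
1 = 57717·1643378 − 543175·174623
So 174623·(-543175) ≡ 1 (mod 1643378), giving 174623⁻¹ ≡ 1100203.
x ≡ 174623⁻¹·1044683 ≡ 1100203·1044683 ≡ 1231229 (mod 1643378).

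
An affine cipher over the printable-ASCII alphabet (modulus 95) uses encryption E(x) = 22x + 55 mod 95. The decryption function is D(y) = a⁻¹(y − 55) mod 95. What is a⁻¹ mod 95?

gcd(95, 22) by repeated division:
95 = 4·22 + 7
22 = 3·7 + 1
7 = 7·1 + 0
The gcd is 1. Working backward:
1 = 22 − 3·7
1 = −3·95 + 13·22
So 22·13 ≡ 1 (mod 95).

13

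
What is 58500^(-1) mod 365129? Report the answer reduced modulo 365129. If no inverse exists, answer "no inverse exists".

149990

gcd(365129, 58500) by repeated division:
365129 = 6*58500 + 14129
58500 = 4*14129 + 1984
14129 = 7*1984 + 241
1984 = 8*241 + 56
241 = 4*56 + 17
56 = 3*17 + 5
17 = 3*5 + 2
5 = 2*2 + 1
2 = 2*1 + 0
The gcd is 1. Working backward:
1 = 5 − 2·2
1 = −2·17 + 7·5
1 = 7·56 − 23·17
1 = −23·241 + 99·56
1 = 99·1984 − 815·241
1 = −815·14129 + 5804·1984
1 = 5804·58500 − 24031·14129
1 = −24031·365129 + 149990·58500
So 58500·149990 ≡ 1 (mod 365129).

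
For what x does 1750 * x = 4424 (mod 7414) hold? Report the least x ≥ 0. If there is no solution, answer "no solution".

First find gcd(1750, 7414):
7414 = 4·1750 + 414
1750 = 4·414 + 94
414 = 4·94 + 38
94 = 2·38 + 18
38 = 2·18 + 2
18 = 9·2 + 0
gcd = 2 and 2 | 4424, so solutions exist. Divide through by 2: 875x ≡ 2212 (mod 3707).
Now find 875⁻¹ mod 3707:
3707 = 4·875 + 207
875 = 4·207 + 47
207 = 4·47 + 19
47 = 2·19 + 9
19 = 2·9 + 1
9 = 9·1 + 0
Back-substitute:
1 = 19 − 2·9
1 = −2·47 + 5·19
1 = 5·207 − 22·47
1 = −22·875 + 93·207
1 = 93·3707 − 394·875
So 875·(-394) ≡ 1 (mod 3707), i.e. 875⁻¹ ≡ 3313.
Then x ≡ 3313·2212 ≡ 3324 (mod 3707); the smallest non-negative solution is x = 3324.

3324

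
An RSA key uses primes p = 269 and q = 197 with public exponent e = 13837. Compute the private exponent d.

φ(n) = (p−1)(q−1) = 268·196 = 52528.
Need d with 13837·d ≡ 1 (mod 52528). Apply the extended Euclidean algorithm:
52528 = 3·13837 + 11017
13837 = 1·11017 + 2820
11017 = 3·2820 + 2557
2820 = 1·2557 + 263
2557 = 9·263 + 190
263 = 1·190 + 73
190 = 2·73 + 44
73 = 1·44 + 29
44 = 1·29 + 15
29 = 1·15 + 14
15 = 1·14 + 1
14 = 14·1 + 0
Back-substitute:
1 = 15 − 14
1 = −29 + 2·15
1 = 2·44 − 3·29
1 = −3·73 + 5·44
1 = 5·190 − 13·73
1 = −13·263 + 18·190
1 = 18·2557 − 175·263
1 = −175·2820 + 193·2557
1 = 193·11017 − 754·2820
1 = −754·13837 + 947·11017
1 = 947·52528 − 3595·13837
So 13837·(-3595) ≡ 1 (mod 52528), hence d ≡ -3595 ≡ 48933 (mod 52528).

48933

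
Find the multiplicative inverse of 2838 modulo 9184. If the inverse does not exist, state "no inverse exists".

no inverse exists

Euclidean algorithm on 9184, 2838:
9184 = 3*2838 + 670
2838 = 4*670 + 158
670 = 4*158 + 38
158 = 4*38 + 6
38 = 6*6 + 2
6 = 3*2 + 0
Since gcd = 2 > 1, 2838 is not a unit mod 9184.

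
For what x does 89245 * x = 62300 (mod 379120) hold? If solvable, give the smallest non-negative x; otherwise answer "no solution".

First find gcd(89245, 379120):
379120 = 4·89245 + 22140
89245 = 4·22140 + 685
22140 = 32·685 + 220
685 = 3·220 + 25
220 = 8·25 + 20
25 = 1·20 + 5
20 = 4·5 + 0
gcd = 5 and 5 | 62300, so solutions exist. Divide through by 5: 17849x ≡ 12460 (mod 75824).
Now find 17849⁻¹ mod 75824:
75824 = 4*17849 + 4428
17849 = 4*4428 + 137
4428 = 32*137 + 44
137 = 3*44 + 5
44 = 8*5 + 4
5 = 1*4 + 1
4 = 4*1 + 0
Back-substitute:
1 = 5 − 4
1 = −44 + 9·5
1 = 9·137 − 28·44
1 = −28·4428 + 905·137
1 = 905·17849 − 3648·4428
1 = −3648·75824 + 15497·17849
So 17849⁻¹ ≡ 15497 (mod 75824).
Then x ≡ 15497·12460 ≡ 44716 (mod 75824); the smallest non-negative solution is x = 44716.

44716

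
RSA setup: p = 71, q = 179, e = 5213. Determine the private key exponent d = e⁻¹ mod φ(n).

2677

φ(n) = (p−1)(q−1) = 70·178 = 12460.
Need d with 5213·d ≡ 1 (mod 12460). Apply the extended Euclidean algorithm:
12460 = 2×5213 + 2034
5213 = 2×2034 + 1145
2034 = 1×1145 + 889
1145 = 1×889 + 256
889 = 3×256 + 121
256 = 2×121 + 14
121 = 8×14 + 9
14 = 1×9 + 5
9 = 1×5 + 4
5 = 1×4 + 1
4 = 4×1 + 0
Back-substitute:
1 = 5 − 4
1 = −9 + 2·5
1 = 2·14 − 3·9
1 = −3·121 + 26·14
1 = 26·256 − 55·121
1 = −55·889 + 191·256
1 = 191·1145 − 246·889
1 = −246·2034 + 437·1145
1 = 437·5213 − 1120·2034
1 = −1120·12460 + 2677·5213
So 5213·2677 ≡ 1 (mod 12460), hence d = 2677.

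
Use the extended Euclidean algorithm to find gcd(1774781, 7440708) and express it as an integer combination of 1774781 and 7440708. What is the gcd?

Apply Euclid's algorithm to 7440708 and 1774781:
7440708 = 4×1774781 + 341584
1774781 = 5×341584 + 66861
341584 = 5×66861 + 7279
66861 = 9×7279 + 1350
7279 = 5×1350 + 529
1350 = 2×529 + 292
529 = 1×292 + 237
292 = 1×237 + 55
237 = 4×55 + 17
55 = 3×17 + 4
17 = 4×4 + 1
4 = 4×1 + 0
gcd(1774781, 7440708) = 1.
Working backward:
1 = 17 − 4·4
1 = −4·55 + 13·17
1 = 13·237 − 56·55
1 = −56·292 + 69·237
1 = 69·529 − 125·292
1 = −125·1350 + 319·529
1 = 319·7279 − 1720·1350
1 = −1720·66861 + 15799·7279
1 = 15799·341584 − 80715·66861
1 = −80715·1774781 + 419374·341584
1 = 419374·7440708 − 1758211·1774781
So 1 = (419374)·7440708 + (-1758211)·1774781.

1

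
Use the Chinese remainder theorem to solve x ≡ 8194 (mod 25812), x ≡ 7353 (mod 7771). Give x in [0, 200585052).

151782754

Write x = 8194 + 25812·k. Then 25812·k ≡ 7353 − 8194 ≡ 6930 (mod 7771).
Need 25812⁻¹ mod 7771. Extended Euclid on (7771, 2499):
7771 = 3·2499 + 274
2499 = 9·274 + 33
274 = 8·33 + 10
33 = 3·10 + 3
10 = 3·3 + 1
3 = 3·1 + 0
Back-substitute:
1 = 10 − 3·3
1 = −3·33 + 10·10
1 = 10·274 − 83·33
1 = −83·2499 + 757·274
1 = 757·7771 − 2354·2499
25812⁻¹ ≡ 5417 (mod 7771), so k ≡ 5417·6930 ≡ 5880 (mod 7771).
x = 8194 + 25812·5880 = 151782754.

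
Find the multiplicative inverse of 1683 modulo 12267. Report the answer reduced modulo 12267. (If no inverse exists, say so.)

Euclidean algorithm on 12267, 1683:
12267 = 7×1683 + 486
1683 = 3×486 + 225
486 = 2×225 + 36
225 = 6×36 + 9
36 = 4×9 + 0
gcd(1683, 12267) = 9 ≠ 1, so 1683 has no multiplicative inverse modulo 12267.

no inverse exists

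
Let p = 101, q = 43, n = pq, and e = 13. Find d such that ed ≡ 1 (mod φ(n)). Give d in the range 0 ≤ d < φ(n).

φ(n) = (p−1)(q−1) = 100·42 = 4200.
Need d with 13·d ≡ 1 (mod 4200). Apply the extended Euclidean algorithm:
4200 = 323·13 + 1
13 = 13·1 + 0
Back-substitute:
1 = 4200 − 323·13
So 13·(-323) ≡ 1 (mod 4200), hence d ≡ -323 ≡ 3877 (mod 4200).

3877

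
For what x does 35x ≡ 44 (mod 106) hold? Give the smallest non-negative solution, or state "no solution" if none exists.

80

First find gcd(35, 106):
106 = 3·35 + 1
35 = 35·1 + 0
gcd = 1, so a unique solution mod 106 exists.
Back-substitute for the Bézout coefficients:
1 = 106 − 3·35
So 35·(-3) ≡ 1 (mod 106), giving 35⁻¹ ≡ 103.
x ≡ 35⁻¹·44 ≡ 103·44 ≡ 80 (mod 106).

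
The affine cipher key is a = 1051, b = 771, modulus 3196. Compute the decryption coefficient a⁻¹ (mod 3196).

2527

Apply the Euclidean algorithm to 3196 and 1051:
3196 = 3·1051 + 43
1051 = 24·43 + 19
43 = 2·19 + 5
19 = 3·5 + 4
5 = 1·4 + 1
4 = 4·1 + 0
gcd = 1, so the inverse exists. Back-substitute:
1 = 5 − 4
1 = −19 + 4·5
1 = 4·43 − 9·19
1 = −9·1051 + 220·43
1 = 220·3196 − 669·1051
Thus 1051·(-669) ≡ 1 (mod 3196); reducing, -669 mod 3196 = 2527.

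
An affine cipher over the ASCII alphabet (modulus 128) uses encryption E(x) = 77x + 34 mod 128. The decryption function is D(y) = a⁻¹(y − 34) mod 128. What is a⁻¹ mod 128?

gcd(128, 77) by repeated division:
128 = 1×77 + 51
77 = 1×51 + 26
51 = 1×26 + 25
26 = 1×25 + 1
25 = 25×1 + 0
The gcd is 1. Working backward:
1 = 26 − 25
1 = −51 + 2·26
1 = 2·77 − 3·51
1 = −3·128 + 5·77
So 77·5 ≡ 1 (mod 128).

5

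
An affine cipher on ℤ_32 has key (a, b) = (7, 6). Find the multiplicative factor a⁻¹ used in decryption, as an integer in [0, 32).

Run Euclid on (32, 7):
32 = 4·7 + 4
7 = 1·4 + 3
4 = 1·3 + 1
3 = 3·1 + 0
gcd = 1, so the inverse exists. Back-substitute:
1 = 4 − 3
1 = −7 + 2·4
1 = 2·32 − 9·7
Thus 7·(-9) ≡ 1 (mod 32); reducing, -9 mod 32 = 23.

23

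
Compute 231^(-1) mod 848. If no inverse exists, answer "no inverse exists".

279

gcd(848, 231) by repeated division:
848 = 3×231 + 155
231 = 1×155 + 76
155 = 2×76 + 3
76 = 25×3 + 1
3 = 3×1 + 0
Since gcd(231, 848) = 1, back-substitute to write 1 as a combination:
1 = 76 − 25·3
1 = −25·155 + 51·76
1 = 51·231 − 76·155
1 = −76·848 + 279·231
So 231·279 ≡ 1 (mod 848).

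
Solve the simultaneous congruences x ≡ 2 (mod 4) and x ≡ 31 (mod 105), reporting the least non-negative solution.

346

Write x = 2 + 4·k. Then 4·k ≡ 31 − 2 ≡ 29 (mod 105).
Need 4⁻¹ mod 105. Extended Euclid on (105, 4):
105 = 26*4 + 1
4 = 4*1 + 0
Back-substitute:
1 = 105 − 26·4
4⁻¹ ≡ 79 (mod 105), so k ≡ 79·29 ≡ 86 (mod 105).
x = 2 + 4·86 = 346.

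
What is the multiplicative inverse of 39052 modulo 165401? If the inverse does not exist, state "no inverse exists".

Extended Euclidean algorithm:
165401 = 4*39052 + 9193
39052 = 4*9193 + 2280
9193 = 4*2280 + 73
2280 = 31*73 + 17
73 = 4*17 + 5
17 = 3*5 + 2
5 = 2*2 + 1
2 = 2*1 + 0
The gcd is 1. Working backward:
1 = 5 − 2·2
1 = −2·17 + 7·5
1 = 7·73 − 30·17
1 = −30·2280 + 937·73
1 = 937·9193 − 3778·2280
1 = −3778·39052 + 16049·9193
1 = 16049·165401 − 67974·39052
Thus 39052·(-67974) ≡ 1 (mod 165401); reducing, -67974 mod 165401 = 97427.

97427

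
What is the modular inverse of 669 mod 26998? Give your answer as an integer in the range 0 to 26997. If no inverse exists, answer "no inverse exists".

4197

Extended Euclidean algorithm:
26998 = 40×669 + 238
669 = 2×238 + 193
238 = 1×193 + 45
193 = 4×45 + 13
45 = 3×13 + 6
13 = 2×6 + 1
6 = 6×1 + 0
Since gcd(669, 26998) = 1, back-substitute to write 1 as a combination:
1 = 13 − 2·6
1 = −2·45 + 7·13
1 = 7·193 − 30·45
1 = −30·238 + 37·193
1 = 37·669 − 104·238
1 = −104·26998 + 4197·669
So 669·4197 ≡ 1 (mod 26998).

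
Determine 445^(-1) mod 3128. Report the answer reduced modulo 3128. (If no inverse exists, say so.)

2165

Apply the Euclidean algorithm to 3128 and 445:
3128 = 7*445 + 13
445 = 34*13 + 3
13 = 4*3 + 1
3 = 3*1 + 0
gcd = 1, so the inverse exists. Back-substitute:
1 = 13 − 4·3
1 = −4·445 + 137·13
1 = 137·3128 − 963·445
Thus 445·(-963) ≡ 1 (mod 3128); reducing, -963 mod 3128 = 2165.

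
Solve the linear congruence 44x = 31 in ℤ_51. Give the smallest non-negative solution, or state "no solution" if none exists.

32

First find gcd(44, 51):
51 = 1·44 + 7
44 = 6·7 + 2
7 = 3·2 + 1
2 = 2·1 + 0
gcd = 1, so a unique solution mod 51 exists.
Back-substitute for the Bézout coefficients:
1 = 7 − 3·2
1 = −3·44 + 19·7
1 = 19·51 − 22·44
So 44·(-22) ≡ 1 (mod 51), giving 44⁻¹ ≡ 29.
x ≡ 44⁻¹·31 ≡ 29·31 ≡ 32 (mod 51).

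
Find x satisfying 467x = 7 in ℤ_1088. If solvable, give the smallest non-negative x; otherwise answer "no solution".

445

First find gcd(467, 1088):
1088 = 2·467 + 154
467 = 3·154 + 5
154 = 30·5 + 4
5 = 1·4 + 1
4 = 4·1 + 0
gcd = 1, so a unique solution mod 1088 exists.
Back-substitute for the Bézout coefficients:
1 = 5 − 4
1 = −154 + 31·5
1 = 31·467 − 94·154
1 = −94·1088 + 219·467
So 467·(219) ≡ 1 (mod 1088), giving 467⁻¹ ≡ 219.
x ≡ 467⁻¹·7 ≡ 219·7 ≡ 445 (mod 1088).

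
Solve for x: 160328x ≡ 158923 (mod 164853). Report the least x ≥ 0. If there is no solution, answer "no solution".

90716

First find gcd(160328, 164853):
164853 = 1·160328 + 4525
160328 = 35·4525 + 1953
4525 = 2·1953 + 619
1953 = 3·619 + 96
619 = 6·96 + 43
96 = 2·43 + 10
43 = 4·10 + 3
10 = 3·3 + 1
3 = 3·1 + 0
gcd = 1, so a unique solution mod 164853 exists.
Back-substitute for the Bézout coefficients:
1 = 10 − 3·3
1 = −3·43 + 13·10
1 = 13·96 − 29·43
1 = −29·619 + 187·96
1 = 187·1953 − 590·619
1 = −590·4525 + 1367·1953
1 = 1367·160328 − 48435·4525
1 = −48435·164853 + 49802·160328
So 160328·(49802) ≡ 1 (mod 164853), giving 160328⁻¹ ≡ 49802.
x ≡ 160328⁻¹·158923 ≡ 49802·158923 ≡ 90716 (mod 164853).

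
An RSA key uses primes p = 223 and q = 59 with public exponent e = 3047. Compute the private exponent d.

φ(n) = (p−1)(q−1) = 222·58 = 12876.
Need d with 3047·d ≡ 1 (mod 12876). Apply the extended Euclidean algorithm:
12876 = 4×3047 + 688
3047 = 4×688 + 295
688 = 2×295 + 98
295 = 3×98 + 1
98 = 98×1 + 0
Back-substitute:
1 = 295 − 3·98
1 = −3·688 + 7·295
1 = 7·3047 − 31·688
1 = −31·12876 + 131·3047
So 3047·131 ≡ 1 (mod 12876), hence d = 131.

131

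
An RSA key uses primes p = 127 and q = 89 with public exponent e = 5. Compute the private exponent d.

6653

φ(n) = (p−1)(q−1) = 126·88 = 11088.
Need d with 5·d ≡ 1 (mod 11088). Apply the extended Euclidean algorithm:
11088 = 2217·5 + 3
5 = 1·3 + 2
3 = 1·2 + 1
2 = 2·1 + 0
Back-substitute:
1 = 3 − 2
1 = −5 + 2·3
1 = 2·11088 − 4435·5
So 5·(-4435) ≡ 1 (mod 11088), hence d ≡ -4435 ≡ 6653 (mod 11088).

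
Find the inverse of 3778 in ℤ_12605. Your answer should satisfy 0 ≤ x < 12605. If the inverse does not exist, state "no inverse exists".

Extended Euclidean algorithm:
12605 = 3·3778 + 1271
3778 = 2·1271 + 1236
1271 = 1·1236 + 35
1236 = 35·35 + 11
35 = 3·11 + 2
11 = 5·2 + 1
2 = 2·1 + 0
gcd = 1, so the inverse exists. Back-substitute:
1 = 11 − 5·2
1 = −5·35 + 16·11
1 = 16·1236 − 565·35
1 = −565·1271 + 581·1236
1 = 581·3778 − 1727·1271
1 = −1727·12605 + 5762·3778
So 3778·5762 ≡ 1 (mod 12605).

5762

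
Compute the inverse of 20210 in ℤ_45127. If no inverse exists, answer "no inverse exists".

3298

Apply the Euclidean algorithm to 45127 and 20210:
45127 = 2·20210 + 4707
20210 = 4·4707 + 1382
4707 = 3·1382 + 561
1382 = 2·561 + 260
561 = 2·260 + 41
260 = 6·41 + 14
41 = 2·14 + 13
14 = 1·13 + 1
13 = 13·1 + 0
Since gcd(20210, 45127) = 1, back-substitute to write 1 as a combination:
1 = 14 − 13
1 = −41 + 3·14
1 = 3·260 − 19·41
1 = −19·561 + 41·260
1 = 41·1382 − 101·561
1 = −101·4707 + 344·1382
1 = 344·20210 − 1477·4707
1 = −1477·45127 + 3298·20210
So 20210·3298 ≡ 1 (mod 45127).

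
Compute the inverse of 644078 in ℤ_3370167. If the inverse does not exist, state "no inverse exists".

913325

gcd(3370167, 644078) by repeated division:
3370167 = 5*644078 + 149777
644078 = 4*149777 + 44970
149777 = 3*44970 + 14867
44970 = 3*14867 + 369
14867 = 40*369 + 107
369 = 3*107 + 48
107 = 2*48 + 11
48 = 4*11 + 4
11 = 2*4 + 3
4 = 1*3 + 1
3 = 3*1 + 0
Since gcd(644078, 3370167) = 1, back-substitute to write 1 as a combination:
1 = 4 − 3
1 = −11 + 3·4
1 = 3·48 − 13·11
1 = −13·107 + 29·48
1 = 29·369 − 100·107
1 = −100·14867 + 4029·369
1 = 4029·44970 − 12187·14867
1 = −12187·149777 + 40590·44970
1 = 40590·644078 − 174547·149777
1 = −174547·3370167 + 913325·644078
So 644078·913325 ≡ 1 (mod 3370167).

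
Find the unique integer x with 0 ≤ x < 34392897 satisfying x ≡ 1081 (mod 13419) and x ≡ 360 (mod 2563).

13366405

Write x = 1081 + 13419·k. Then 13419·k ≡ 360 − 1081 ≡ 1842 (mod 2563).
Need 13419⁻¹ mod 2563. Extended Euclid on (2563, 604):
2563 = 4·604 + 147
604 = 4·147 + 16
147 = 9·16 + 3
16 = 5·3 + 1
3 = 3·1 + 0
Back-substitute:
1 = 16 − 5·3
1 = −5·147 + 46·16
1 = 46·604 − 189·147
1 = −189·2563 + 802·604
13419⁻¹ ≡ 802 (mod 2563), so k ≡ 802·1842 ≡ 996 (mod 2563).
x = 1081 + 13419·996 = 13366405.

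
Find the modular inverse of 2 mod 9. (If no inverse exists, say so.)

5

Apply the Euclidean algorithm to 9 and 2:
9 = 4*2 + 1
2 = 2*1 + 0
gcd = 1, so the inverse exists. Back-substitute:
1 = 9 − 4·2
So 2·(-4) ≡ 1 (mod 9), and -4 ≡ 5 (mod 9).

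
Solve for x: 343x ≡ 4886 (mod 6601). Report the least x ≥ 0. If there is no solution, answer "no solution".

First find gcd(343, 6601):
6601 = 19*343 + 84
343 = 4*84 + 7
84 = 12*7 + 0
gcd = 7 and 7 | 4886, so solutions exist. Divide through by 7: 49x ≡ 698 (mod 943).
Now find 49⁻¹ mod 943:
943 = 19*49 + 12
49 = 4*12 + 1
12 = 12*1 + 0
Back-substitute:
1 = 49 − 4·12
1 = −4·943 + 77·49
So 49⁻¹ ≡ 77 (mod 943).
Then x ≡ 77·698 ≡ 938 (mod 943); the smallest non-negative solution is x = 938.

938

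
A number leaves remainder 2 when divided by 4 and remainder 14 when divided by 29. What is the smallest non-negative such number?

Write x = 2 + 4·k. Then 4·k ≡ 14 − 2 ≡ 12 (mod 29).
Need 4⁻¹ mod 29. Extended Euclid on (29, 4):
29 = 7×4 + 1
4 = 4×1 + 0
Back-substitute:
1 = 29 − 7·4
4⁻¹ ≡ 22 (mod 29), so k ≡ 22·12 ≡ 3 (mod 29).
x = 2 + 4·3 = 14.

14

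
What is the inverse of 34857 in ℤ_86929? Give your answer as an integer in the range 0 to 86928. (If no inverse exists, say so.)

27687

Apply the Euclidean algorithm to 86929 and 34857:
86929 = 2×34857 + 17215
34857 = 2×17215 + 427
17215 = 40×427 + 135
427 = 3×135 + 22
135 = 6×22 + 3
22 = 7×3 + 1
3 = 3×1 + 0
gcd = 1, so the inverse exists. Back-substitute:
1 = 22 − 7·3
1 = −7·135 + 43·22
1 = 43·427 − 136·135
1 = −136·17215 + 5483·427
1 = 5483·34857 − 11102·17215
1 = −11102·86929 + 27687·34857
So 34857·27687 ≡ 1 (mod 86929).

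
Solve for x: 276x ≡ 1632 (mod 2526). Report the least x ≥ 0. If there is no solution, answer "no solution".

372

First find gcd(276, 2526):
2526 = 9·276 + 42
276 = 6·42 + 24
42 = 1·24 + 18
24 = 1·18 + 6
18 = 3·6 + 0
gcd = 6 and 6 | 1632, so solutions exist. Divide through by 6: 46x ≡ 272 (mod 421).
Now find 46⁻¹ mod 421:
421 = 9·46 + 7
46 = 6·7 + 4
7 = 1·4 + 3
4 = 1·3 + 1
3 = 3·1 + 0
Back-substitute:
1 = 4 − 3
1 = −7 + 2·4
1 = 2·46 − 13·7
1 = −13·421 + 119·46
So 46⁻¹ ≡ 119 (mod 421).
Then x ≡ 119·272 ≡ 372 (mod 421); the smallest non-negative solution is x = 372.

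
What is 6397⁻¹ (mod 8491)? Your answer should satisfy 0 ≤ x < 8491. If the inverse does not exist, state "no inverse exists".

Extended Euclidean algorithm:
8491 = 1·6397 + 2094
6397 = 3·2094 + 115
2094 = 18·115 + 24
115 = 4·24 + 19
24 = 1·19 + 5
19 = 3·5 + 4
5 = 1·4 + 1
4 = 4·1 + 0
Since gcd(6397, 8491) = 1, back-substitute to write 1 as a combination:
1 = 5 − 4
1 = −19 + 4·5
1 = 4·24 − 5·19
1 = −5·115 + 24·24
1 = 24·2094 − 437·115
1 = −437·6397 + 1335·2094
1 = 1335·8491 − 1772·6397
Thus 6397·(-1772) ≡ 1 (mod 8491); reducing, -1772 mod 8491 = 6719.

6719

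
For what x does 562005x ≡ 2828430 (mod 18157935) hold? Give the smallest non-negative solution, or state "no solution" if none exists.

416503

First find gcd(562005, 18157935):
18157935 = 32·562005 + 173775
562005 = 3·173775 + 40680
173775 = 4·40680 + 11055
40680 = 3·11055 + 7515
11055 = 1·7515 + 3540
7515 = 2·3540 + 435
3540 = 8·435 + 60
435 = 7·60 + 15
60 = 4·15 + 0
gcd = 15 and 15 | 2828430, so solutions exist. Divide through by 15: 37467x ≡ 188562 (mod 1210529).
Now find 37467⁻¹ mod 1210529:
1210529 = 32*37467 + 11585
37467 = 3*11585 + 2712
11585 = 4*2712 + 737
2712 = 3*737 + 501
737 = 1*501 + 236
501 = 2*236 + 29
236 = 8*29 + 4
29 = 7*4 + 1
4 = 4*1 + 0
Back-substitute:
1 = 29 − 7·4
1 = −7·236 + 57·29
1 = 57·501 − 121·236
1 = −121·737 + 178·501
1 = 178·2712 − 655·737
1 = −655·11585 + 2798·2712
1 = 2798·37467 − 9049·11585
1 = −9049·1210529 + 292366·37467
So 37467⁻¹ ≡ 292366 (mod 1210529).
Then x ≡ 292366·188562 ≡ 416503 (mod 1210529); the smallest non-negative solution is x = 416503.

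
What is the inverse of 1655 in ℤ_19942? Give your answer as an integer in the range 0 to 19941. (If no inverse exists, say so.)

2675

Run Euclid on (19942, 1655):
19942 = 12*1655 + 82
1655 = 20*82 + 15
82 = 5*15 + 7
15 = 2*7 + 1
7 = 7*1 + 0
Since gcd(1655, 19942) = 1, back-substitute to write 1 as a combination:
1 = 15 − 2·7
1 = −2·82 + 11·15
1 = 11·1655 − 222·82
1 = −222·19942 + 2675·1655
So 1655·2675 ≡ 1 (mod 19942).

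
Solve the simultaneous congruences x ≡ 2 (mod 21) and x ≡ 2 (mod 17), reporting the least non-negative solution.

2

Write x = 2 + 21·k. Then 21·k ≡ 2 − 2 ≡ 0 (mod 17).
Need 21⁻¹ mod 17. Extended Euclid on (17, 4):
17 = 4·4 + 1
4 = 4·1 + 0
Back-substitute:
1 = 17 − 4·4
21⁻¹ ≡ 13 (mod 17), so k ≡ 13·0 ≡ 0 (mod 17).
x = 2 + 21·0 = 2.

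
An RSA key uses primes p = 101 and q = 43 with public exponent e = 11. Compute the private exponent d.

2291

φ(n) = (p−1)(q−1) = 100·42 = 4200.
Need d with 11·d ≡ 1 (mod 4200). Apply the extended Euclidean algorithm:
4200 = 381*11 + 9
11 = 1*9 + 2
9 = 4*2 + 1
2 = 2*1 + 0
Back-substitute:
1 = 9 − 4·2
1 = −4·11 + 5·9
1 = 5·4200 − 1909·11
So 11·(-1909) ≡ 1 (mod 4200), hence d ≡ -1909 ≡ 2291 (mod 4200).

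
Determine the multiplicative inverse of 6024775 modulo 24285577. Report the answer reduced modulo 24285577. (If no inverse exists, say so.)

gcd(24285577, 6024775) by repeated division:
24285577 = 4*6024775 + 186477
6024775 = 32*186477 + 57511
186477 = 3*57511 + 13944
57511 = 4*13944 + 1735
13944 = 8*1735 + 64
1735 = 27*64 + 7
64 = 9*7 + 1
7 = 7*1 + 0
gcd = 1, so the inverse exists. Back-substitute:
1 = 64 − 9·7
1 = −9·1735 + 244·64
1 = 244·13944 − 1961·1735
1 = −1961·57511 + 8088·13944
1 = 8088·186477 − 26225·57511
1 = −26225·6024775 + 847288·186477
1 = 847288·24285577 − 3415377·6024775
Hence 6024775⁻¹ ≡ -3415377 ≡ 20870200 (mod 24285577).

20870200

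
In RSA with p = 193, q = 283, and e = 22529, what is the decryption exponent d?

10625

φ(n) = (p−1)(q−1) = 192·282 = 54144.
Need d with 22529·d ≡ 1 (mod 54144). Apply the extended Euclidean algorithm:
54144 = 2×22529 + 9086
22529 = 2×9086 + 4357
9086 = 2×4357 + 372
4357 = 11×372 + 265
372 = 1×265 + 107
265 = 2×107 + 51
107 = 2×51 + 5
51 = 10×5 + 1
5 = 5×1 + 0
Back-substitute:
1 = 51 − 10·5
1 = −10·107 + 21·51
1 = 21·265 − 52·107
1 = −52·372 + 73·265
1 = 73·4357 − 855·372
1 = −855·9086 + 1783·4357
1 = 1783·22529 − 4421·9086
1 = −4421·54144 + 10625·22529
So 22529·10625 ≡ 1 (mod 54144), hence d = 10625.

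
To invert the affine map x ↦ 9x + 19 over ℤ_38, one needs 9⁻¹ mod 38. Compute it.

17

Extended Euclidean algorithm:
38 = 4*9 + 2
9 = 4*2 + 1
2 = 2*1 + 0
The gcd is 1. Working backward:
1 = 9 − 4·2
1 = −4·38 + 17·9
So 9·17 ≡ 1 (mod 38).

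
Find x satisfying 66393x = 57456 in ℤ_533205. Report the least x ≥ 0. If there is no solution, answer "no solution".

First find gcd(66393, 533205):
533205 = 8·66393 + 2061
66393 = 32·2061 + 441
2061 = 4·441 + 297
441 = 1·297 + 144
297 = 2·144 + 9
144 = 16·9 + 0
gcd = 9 and 9 | 57456, so solutions exist. Divide through by 9: 7377x ≡ 6384 (mod 59245).
Now find 7377⁻¹ mod 59245:
59245 = 8·7377 + 229
7377 = 32·229 + 49
229 = 4·49 + 33
49 = 1·33 + 16
33 = 2·16 + 1
16 = 16·1 + 0
Back-substitute:
1 = 33 − 2·16
1 = −2·49 + 3·33
1 = 3·229 − 14·49
1 = −14·7377 + 451·229
1 = 451·59245 − 3622·7377
So 7377·(-3622) ≡ 1 (mod 59245), i.e. 7377⁻¹ ≡ 55623.
Then x ≡ 55623·6384 ≡ 41947 (mod 59245); the smallest non-negative solution is x = 41947.

41947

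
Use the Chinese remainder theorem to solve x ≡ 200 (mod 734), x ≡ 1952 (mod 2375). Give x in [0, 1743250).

149202

Write x = 200 + 734·k. Then 734·k ≡ 1952 − 200 ≡ 1752 (mod 2375).
Need 734⁻¹ mod 2375. Extended Euclid on (2375, 734):
2375 = 3*734 + 173
734 = 4*173 + 42
173 = 4*42 + 5
42 = 8*5 + 2
5 = 2*2 + 1
2 = 2*1 + 0
Back-substitute:
1 = 5 − 2·2
1 = −2·42 + 17·5
1 = 17·173 − 70·42
1 = −70·734 + 297·173
1 = 297·2375 − 961·734
734⁻¹ ≡ 1414 (mod 2375), so k ≡ 1414·1752 ≡ 203 (mod 2375).
x = 200 + 734·203 = 149202.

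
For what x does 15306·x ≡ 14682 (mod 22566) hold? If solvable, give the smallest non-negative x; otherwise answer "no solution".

3128

First find gcd(15306, 22566):
22566 = 1·15306 + 7260
15306 = 2·7260 + 786
7260 = 9·786 + 186
786 = 4·186 + 42
186 = 4·42 + 18
42 = 2·18 + 6
18 = 3·6 + 0
gcd = 6 and 6 | 14682, so solutions exist. Divide through by 6: 2551x ≡ 2447 (mod 3761).
Now find 2551⁻¹ mod 3761:
3761 = 1*2551 + 1210
2551 = 2*1210 + 131
1210 = 9*131 + 31
131 = 4*31 + 7
31 = 4*7 + 3
7 = 2*3 + 1
3 = 3*1 + 0
Back-substitute:
1 = 7 − 2·3
1 = −2·31 + 9·7
1 = 9·131 − 38·31
1 = −38·1210 + 351·131
1 = 351·2551 − 740·1210
1 = −740·3761 + 1091·2551
So 2551⁻¹ ≡ 1091 (mod 3761).
Then x ≡ 1091·2447 ≡ 3128 (mod 3761); the smallest non-negative solution is x = 3128.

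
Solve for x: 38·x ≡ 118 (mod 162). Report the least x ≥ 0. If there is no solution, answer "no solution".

First find gcd(38, 162):
162 = 4*38 + 10
38 = 3*10 + 8
10 = 1*8 + 2
8 = 4*2 + 0
gcd = 2 and 2 | 118, so solutions exist. Divide through by 2: 19x ≡ 59 (mod 81).
Now find 19⁻¹ mod 81:
81 = 4*19 + 5
19 = 3*5 + 4
5 = 1*4 + 1
4 = 4*1 + 0
Back-substitute:
1 = 5 − 4
1 = −19 + 4·5
1 = 4·81 − 17·19
So 19·(-17) ≡ 1 (mod 81), i.e. 19⁻¹ ≡ 64.
Then x ≡ 64·59 ≡ 50 (mod 81); the smallest non-negative solution is x = 50.

50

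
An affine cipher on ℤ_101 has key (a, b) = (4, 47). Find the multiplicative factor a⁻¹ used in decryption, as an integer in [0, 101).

Run Euclid on (101, 4):
101 = 25×4 + 1
4 = 4×1 + 0
The gcd is 1. Working backward:
1 = 101 − 25·4
So 4·(-25) ≡ 1 (mod 101), and -25 ≡ 76 (mod 101).

76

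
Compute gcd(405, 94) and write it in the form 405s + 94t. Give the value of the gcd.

1

Apply Euclid's algorithm to 405 and 94:
405 = 4·94 + 29
94 = 3·29 + 7
29 = 4·7 + 1
7 = 7·1 + 0
gcd(405, 94) = 1.
Working backward:
1 = 29 − 4·7
1 = −4·94 + 13·29
1 = 13·405 − 56·94
So 1 = (13)·405 + (-56)·94.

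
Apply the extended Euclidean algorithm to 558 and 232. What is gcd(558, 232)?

Repeated division:
558 = 2*232 + 94
232 = 2*94 + 44
94 = 2*44 + 6
44 = 7*6 + 2
6 = 3*2 + 0
gcd(558, 232) = 2.
Working backward:
2 = 44 − 7·6
2 = −7·94 + 15·44
2 = 15·232 − 37·94
2 = −37·558 + 89·232
So 2 = (-37)·558 + (89)·232.

2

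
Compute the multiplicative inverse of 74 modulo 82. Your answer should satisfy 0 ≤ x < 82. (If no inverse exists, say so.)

no inverse exists

Compute gcd(74, 82):
82 = 1×74 + 8
74 = 9×8 + 2
8 = 4×2 + 0
gcd(74, 82) = 2 ≠ 1, so 74 has no multiplicative inverse modulo 82.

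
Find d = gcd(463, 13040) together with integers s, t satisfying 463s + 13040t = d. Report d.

1

Euclidean algorithm:
13040 = 28*463 + 76
463 = 6*76 + 7
76 = 10*7 + 6
7 = 1*6 + 1
6 = 6*1 + 0
gcd(463, 13040) = 1.
Back-substituting:
1 = 7 − 6
1 = −76 + 11·7
1 = 11·463 − 67·76
1 = −67·13040 + 1887·463
So 1 = (-67)·13040 + (1887)·463.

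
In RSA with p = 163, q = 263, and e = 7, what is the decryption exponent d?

φ(n) = (p−1)(q−1) = 162·262 = 42444.
Need d with 7·d ≡ 1 (mod 42444). Apply the extended Euclidean algorithm:
42444 = 6063×7 + 3
7 = 2×3 + 1
3 = 3×1 + 0
Back-substitute:
1 = 7 − 2·3
1 = −2·42444 + 12127·7
So 7·12127 ≡ 1 (mod 42444), hence d = 12127.

12127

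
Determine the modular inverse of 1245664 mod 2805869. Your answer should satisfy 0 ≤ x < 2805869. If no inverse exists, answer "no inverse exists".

Run Euclid on (2805869, 1245664):
2805869 = 2·1245664 + 314541
1245664 = 3·314541 + 302041
314541 = 1·302041 + 12500
302041 = 24·12500 + 2041
12500 = 6·2041 + 254
2041 = 8·254 + 9
254 = 28·9 + 2
9 = 4·2 + 1
2 = 2·1 + 0
The gcd is 1. Working backward:
1 = 9 − 4·2
1 = −4·254 + 113·9
1 = 113·2041 − 908·254
1 = −908·12500 + 5561·2041
1 = 5561·302041 − 134372·12500
1 = −134372·314541 + 139933·302041
1 = 139933·1245664 − 554171·314541
1 = −554171·2805869 + 1248275·1245664
So 1245664·1248275 ≡ 1 (mod 2805869).

1248275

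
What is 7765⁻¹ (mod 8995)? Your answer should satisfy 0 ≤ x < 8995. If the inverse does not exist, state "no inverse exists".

no inverse exists

Euclidean algorithm on 8995, 7765:
8995 = 1*7765 + 1230
7765 = 6*1230 + 385
1230 = 3*385 + 75
385 = 5*75 + 10
75 = 7*10 + 5
10 = 2*5 + 0
The gcd is 5, not 1, hence no inverse exists.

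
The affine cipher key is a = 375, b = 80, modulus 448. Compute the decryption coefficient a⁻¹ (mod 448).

Run Euclid on (448, 375):
448 = 1·375 + 73
375 = 5·73 + 10
73 = 7·10 + 3
10 = 3·3 + 1
3 = 3·1 + 0
gcd = 1, so the inverse exists. Back-substitute:
1 = 10 − 3·3
1 = −3·73 + 22·10
1 = 22·375 − 113·73
1 = −113·448 + 135·375
So 375·135 ≡ 1 (mod 448).

135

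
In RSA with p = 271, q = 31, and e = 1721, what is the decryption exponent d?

6881

φ(n) = (p−1)(q−1) = 270·30 = 8100.
Need d with 1721·d ≡ 1 (mod 8100). Apply the extended Euclidean algorithm:
8100 = 4·1721 + 1216
1721 = 1·1216 + 505
1216 = 2·505 + 206
505 = 2·206 + 93
206 = 2·93 + 20
93 = 4·20 + 13
20 = 1·13 + 7
13 = 1·7 + 6
7 = 1·6 + 1
6 = 6·1 + 0
Back-substitute:
1 = 7 − 6
1 = −13 + 2·7
1 = 2·20 − 3·13
1 = −3·93 + 14·20
1 = 14·206 − 31·93
1 = −31·505 + 76·206
1 = 76·1216 − 183·505
1 = −183·1721 + 259·1216
1 = 259·8100 − 1219·1721
So 1721·(-1219) ≡ 1 (mod 8100), hence d ≡ -1219 ≡ 6881 (mod 8100).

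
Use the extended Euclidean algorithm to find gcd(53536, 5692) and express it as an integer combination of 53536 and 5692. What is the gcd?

4

Apply Euclid's algorithm to 53536 and 5692:
53536 = 9·5692 + 2308
5692 = 2·2308 + 1076
2308 = 2·1076 + 156
1076 = 6·156 + 140
156 = 1·140 + 16
140 = 8·16 + 12
16 = 1·12 + 4
12 = 3·4 + 0
gcd(53536, 5692) = 4.
Working backward:
4 = 16 − 12
4 = −140 + 9·16
4 = 9·156 − 10·140
4 = −10·1076 + 69·156
4 = 69·2308 − 148·1076
4 = −148·5692 + 365·2308
4 = 365·53536 − 3433·5692
So 4 = (365)·53536 + (-3433)·5692.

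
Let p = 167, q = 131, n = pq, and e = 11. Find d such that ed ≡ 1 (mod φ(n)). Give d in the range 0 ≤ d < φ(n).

φ(n) = (p−1)(q−1) = 166·130 = 21580.
Need d with 11·d ≡ 1 (mod 21580). Apply the extended Euclidean algorithm:
21580 = 1961·11 + 9
11 = 1·9 + 2
9 = 4·2 + 1
2 = 2·1 + 0
Back-substitute:
1 = 9 − 4·2
1 = −4·11 + 5·9
1 = 5·21580 − 9809·11
So 11·(-9809) ≡ 1 (mod 21580), hence d ≡ -9809 ≡ 11771 (mod 21580).

11771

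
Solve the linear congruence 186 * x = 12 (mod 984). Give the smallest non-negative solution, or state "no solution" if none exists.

90

First find gcd(186, 984):
984 = 5×186 + 54
186 = 3×54 + 24
54 = 2×24 + 6
24 = 4×6 + 0
gcd = 6 and 6 | 12, so solutions exist. Divide through by 6: 31x ≡ 2 (mod 164).
Now find 31⁻¹ mod 164:
164 = 5*31 + 9
31 = 3*9 + 4
9 = 2*4 + 1
4 = 4*1 + 0
Back-substitute:
1 = 9 − 2·4
1 = −2·31 + 7·9
1 = 7·164 − 37·31
So 31·(-37) ≡ 1 (mod 164), i.e. 31⁻¹ ≡ 127.
Then x ≡ 127·2 ≡ 90 (mod 164); the smallest non-negative solution is x = 90.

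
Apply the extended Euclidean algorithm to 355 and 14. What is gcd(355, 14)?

1

Euclidean algorithm:
355 = 25*14 + 5
14 = 2*5 + 4
5 = 1*4 + 1
4 = 4*1 + 0
gcd(355, 14) = 1.
Working backward:
1 = 5 − 4
1 = −14 + 3·5
1 = 3·355 − 76·14
So 1 = (3)·355 + (-76)·14.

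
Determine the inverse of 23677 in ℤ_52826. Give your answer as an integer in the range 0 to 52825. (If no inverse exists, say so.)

39745

gcd(52826, 23677) by repeated division:
52826 = 2*23677 + 5472
23677 = 4*5472 + 1789
5472 = 3*1789 + 105
1789 = 17*105 + 4
105 = 26*4 + 1
4 = 4*1 + 0
Since gcd(23677, 52826) = 1, back-substitute to write 1 as a combination:
1 = 105 − 26·4
1 = −26·1789 + 443·105
1 = 443·5472 − 1355·1789
1 = −1355·23677 + 5863·5472
1 = 5863·52826 − 13081·23677
Hence 23677⁻¹ ≡ -13081 ≡ 39745 (mod 52826).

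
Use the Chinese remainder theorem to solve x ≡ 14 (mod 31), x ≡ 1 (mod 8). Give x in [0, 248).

169

Write x = 14 + 31·k. Then 31·k ≡ 1 − 14 ≡ 3 (mod 8).
Need 31⁻¹ mod 8. Extended Euclid on (8, 7):
8 = 1*7 + 1
7 = 7*1 + 0
Back-substitute:
1 = 8 − 7
31⁻¹ ≡ 7 (mod 8), so k ≡ 7·3 ≡ 5 (mod 8).
x = 14 + 31·5 = 169.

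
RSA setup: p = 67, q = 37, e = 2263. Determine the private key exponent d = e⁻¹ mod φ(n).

799

φ(n) = (p−1)(q−1) = 66·36 = 2376.
Need d with 2263·d ≡ 1 (mod 2376). Apply the extended Euclidean algorithm:
2376 = 1*2263 + 113
2263 = 20*113 + 3
113 = 37*3 + 2
3 = 1*2 + 1
2 = 2*1 + 0
Back-substitute:
1 = 3 − 2
1 = −113 + 38·3
1 = 38·2263 − 761·113
1 = −761·2376 + 799·2263
So 2263·799 ≡ 1 (mod 2376), hence d = 799.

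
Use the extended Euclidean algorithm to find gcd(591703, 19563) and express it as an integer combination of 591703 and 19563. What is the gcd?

1

Euclidean algorithm:
591703 = 30*19563 + 4813
19563 = 4*4813 + 311
4813 = 15*311 + 148
311 = 2*148 + 15
148 = 9*15 + 13
15 = 1*13 + 2
13 = 6*2 + 1
2 = 2*1 + 0
gcd(591703, 19563) = 1.
Express as a combination:
1 = 13 − 6·2
1 = −6·15 + 7·13
1 = 7·148 − 69·15
1 = −69·311 + 145·148
1 = 145·4813 − 2244·311
1 = −2244·19563 + 9121·4813
1 = 9121·591703 − 275874·19563
So 1 = (9121)·591703 + (-275874)·19563.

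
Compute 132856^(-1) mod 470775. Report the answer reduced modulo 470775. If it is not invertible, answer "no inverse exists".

382021

gcd(470775, 132856) by repeated division:
470775 = 3×132856 + 72207
132856 = 1×72207 + 60649
72207 = 1×60649 + 11558
60649 = 5×11558 + 2859
11558 = 4×2859 + 122
2859 = 23×122 + 53
122 = 2×53 + 16
53 = 3×16 + 5
16 = 3×5 + 1
5 = 5×1 + 0
The gcd is 1. Working backward:
1 = 16 − 3·5
1 = −3·53 + 10·16
1 = 10·122 − 23·53
1 = −23·2859 + 539·122
1 = 539·11558 − 2179·2859
1 = −2179·60649 + 11434·11558
1 = 11434·72207 − 13613·60649
1 = −13613·132856 + 25047·72207
1 = 25047·470775 − 88754·132856
Thus 132856·(-88754) ≡ 1 (mod 470775); reducing, -88754 mod 470775 = 382021.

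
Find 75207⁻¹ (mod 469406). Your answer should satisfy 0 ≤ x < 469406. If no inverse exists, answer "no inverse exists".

Run Euclid on (469406, 75207):
469406 = 6*75207 + 18164
75207 = 4*18164 + 2551
18164 = 7*2551 + 307
2551 = 8*307 + 95
307 = 3*95 + 22
95 = 4*22 + 7
22 = 3*7 + 1
7 = 7*1 + 0
The gcd is 1. Working backward:
1 = 22 − 3·7
1 = −3·95 + 13·22
1 = 13·307 − 42·95
1 = −42·2551 + 349·307
1 = 349·18164 − 2485·2551
1 = −2485·75207 + 10289·18164
1 = 10289·469406 − 64219·75207
Thus 75207·(-64219) ≡ 1 (mod 469406); reducing, -64219 mod 469406 = 405187.

405187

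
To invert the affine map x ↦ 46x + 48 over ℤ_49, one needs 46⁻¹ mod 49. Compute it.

16

Apply the Euclidean algorithm to 49 and 46:
49 = 1×46 + 3
46 = 15×3 + 1
3 = 3×1 + 0
gcd = 1, so the inverse exists. Back-substitute:
1 = 46 − 15·3
1 = −15·49 + 16·46
So 46·16 ≡ 1 (mod 49).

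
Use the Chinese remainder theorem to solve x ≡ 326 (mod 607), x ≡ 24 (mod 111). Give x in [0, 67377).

4575

Write x = 326 + 607·k. Then 607·k ≡ 24 − 326 ≡ 31 (mod 111).
Need 607⁻¹ mod 111. Extended Euclid on (111, 52):
111 = 2*52 + 7
52 = 7*7 + 3
7 = 2*3 + 1
3 = 3*1 + 0
Back-substitute:
1 = 7 − 2·3
1 = −2·52 + 15·7
1 = 15·111 − 32·52
607⁻¹ ≡ 79 (mod 111), so k ≡ 79·31 ≡ 7 (mod 111).
x = 326 + 607·7 = 4575.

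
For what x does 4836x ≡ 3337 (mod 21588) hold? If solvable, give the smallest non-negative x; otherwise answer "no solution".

no solution

gcd(4836, 21588):
21588 = 4*4836 + 2244
4836 = 2*2244 + 348
2244 = 6*348 + 156
348 = 2*156 + 36
156 = 4*36 + 12
36 = 3*12 + 0
gcd = 12, but 12 ∤ 3337, so the congruence has no solution.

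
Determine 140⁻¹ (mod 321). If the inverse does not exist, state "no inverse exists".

227

Apply the Euclidean algorithm to 321 and 140:
321 = 2*140 + 41
140 = 3*41 + 17
41 = 2*17 + 7
17 = 2*7 + 3
7 = 2*3 + 1
3 = 3*1 + 0
The gcd is 1. Working backward:
1 = 7 − 2·3
1 = −2·17 + 5·7
1 = 5·41 − 12·17
1 = −12·140 + 41·41
1 = 41·321 − 94·140
So 140·(-94) ≡ 1 (mod 321), and -94 ≡ 227 (mod 321).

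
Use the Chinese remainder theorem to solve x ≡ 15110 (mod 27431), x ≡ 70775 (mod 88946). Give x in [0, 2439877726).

Write x = 15110 + 27431·k. Then 27431·k ≡ 70775 − 15110 ≡ 55665 (mod 88946).
Need 27431⁻¹ mod 88946. Extended Euclid on (88946, 27431):
88946 = 3*27431 + 6653
27431 = 4*6653 + 819
6653 = 8*819 + 101
819 = 8*101 + 11
101 = 9*11 + 2
11 = 5*2 + 1
2 = 2*1 + 0
Back-substitute:
1 = 11 − 5·2
1 = −5·101 + 46·11
1 = 46·819 − 373·101
1 = −373·6653 + 3030·819
1 = 3030·27431 − 12493·6653
1 = −12493·88946 + 40509·27431
27431⁻¹ ≡ 40509 (mod 88946), so k ≡ 40509·55665 ≡ 63439 (mod 88946).
x = 15110 + 27431·63439 = 1740210319.

1740210319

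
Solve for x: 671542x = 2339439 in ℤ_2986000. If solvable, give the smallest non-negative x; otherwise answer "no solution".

gcd(671542, 2986000):
2986000 = 4·671542 + 299832
671542 = 2·299832 + 71878
299832 = 4·71878 + 12320
71878 = 5·12320 + 10278
12320 = 1·10278 + 2042
10278 = 5·2042 + 68
2042 = 30·68 + 2
68 = 34·2 + 0
gcd = 2, but 2 ∤ 2339439, so the congruence has no solution.

no solution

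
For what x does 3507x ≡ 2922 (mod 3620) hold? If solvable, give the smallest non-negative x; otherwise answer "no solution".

First find gcd(3507, 3620):
3620 = 1·3507 + 113
3507 = 31·113 + 4
113 = 28·4 + 1
4 = 4·1 + 0
gcd = 1, so a unique solution mod 3620 exists.
Back-substitute for the Bézout coefficients:
1 = 113 − 28·4
1 = −28·3507 + 869·113
1 = 869·3620 − 897·3507
So 3507·(-897) ≡ 1 (mod 3620), giving 3507⁻¹ ≡ 2723.
x ≡ 3507⁻¹·2922 ≡ 2723·2922 ≡ 3466 (mod 3620).

3466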